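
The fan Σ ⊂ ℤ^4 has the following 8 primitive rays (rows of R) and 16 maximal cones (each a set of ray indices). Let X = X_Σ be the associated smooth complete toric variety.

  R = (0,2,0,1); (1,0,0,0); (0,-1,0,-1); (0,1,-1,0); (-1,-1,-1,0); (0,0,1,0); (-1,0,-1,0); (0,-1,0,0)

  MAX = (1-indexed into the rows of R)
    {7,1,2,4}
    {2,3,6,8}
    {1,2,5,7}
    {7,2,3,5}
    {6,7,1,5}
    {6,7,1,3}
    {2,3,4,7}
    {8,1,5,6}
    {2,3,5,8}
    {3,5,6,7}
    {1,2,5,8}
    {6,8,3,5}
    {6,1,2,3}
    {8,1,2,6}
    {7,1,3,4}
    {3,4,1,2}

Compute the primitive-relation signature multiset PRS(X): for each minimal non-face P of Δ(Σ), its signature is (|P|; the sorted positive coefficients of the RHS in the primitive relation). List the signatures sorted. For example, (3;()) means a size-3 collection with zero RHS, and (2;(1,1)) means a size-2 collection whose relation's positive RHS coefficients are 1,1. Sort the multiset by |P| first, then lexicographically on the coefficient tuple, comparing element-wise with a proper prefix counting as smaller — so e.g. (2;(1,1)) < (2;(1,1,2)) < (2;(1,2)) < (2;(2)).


9 minimal non-faces of Δ(Σ) (on 8 rays):

  {7,8}:  v_{7} + v_{8} = v_{5}  ⇒ sig = (2;(1))
  {4,6}:  v_{4} + v_{6} = v_{1} + v_{3}  ⇒ sig = (2;(1,1))
  {4,8}:  v_{4} + v_{8} = v_{2} + v_{7}  ⇒ sig = (2;(1,1))
  {4,5}:  v_{4} + v_{5} = v_{2} + 2·v_{7}  ⇒ sig = (2;(1,2))
  {1,3,8}:  v_{1} + v_{3} + v_{8} = 0  ⇒ sig = (3;())
  {2,6,7}:  v_{2} + v_{6} + v_{7} = 0  ⇒ sig = (3;())
  {1,3,5}:  v_{1} + v_{3} + v_{5} = v_{7}  ⇒ sig = (3;(1))
  {2,5,6}:  v_{2} + v_{5} + v_{6} = v_{8}  ⇒ sig = (3;(1))
  {1,2,3,7}:  v_{1} + v_{2} + v_{3} + v_{7} = v_{4}  ⇒ sig = (4;(1))

so the primitive-relation signature multiset is
    (2;(1))
    (2;(1,1))
    (2;(1,1))
    (2;(1,2))
    (3;())
    (3;())
    (3;(1))
    (3;(1))
    (4;(1))


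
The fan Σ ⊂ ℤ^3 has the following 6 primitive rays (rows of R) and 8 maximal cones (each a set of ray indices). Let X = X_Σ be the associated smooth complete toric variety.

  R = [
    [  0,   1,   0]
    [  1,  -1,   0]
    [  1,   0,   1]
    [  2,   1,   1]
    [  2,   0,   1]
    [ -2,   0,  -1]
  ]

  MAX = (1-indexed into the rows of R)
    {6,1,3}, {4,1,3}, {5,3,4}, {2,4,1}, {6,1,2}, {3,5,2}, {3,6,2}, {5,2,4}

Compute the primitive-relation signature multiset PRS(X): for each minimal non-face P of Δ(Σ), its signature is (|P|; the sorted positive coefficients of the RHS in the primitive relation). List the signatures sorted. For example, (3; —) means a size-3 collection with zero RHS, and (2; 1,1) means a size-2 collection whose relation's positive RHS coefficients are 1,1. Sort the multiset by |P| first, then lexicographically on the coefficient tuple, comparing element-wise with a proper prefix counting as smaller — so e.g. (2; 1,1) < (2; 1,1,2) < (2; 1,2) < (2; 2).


5 collections generate NE(X_Σ); each relation:

  P = {5,6}:  v_{5} + v_{6} = 0  →  sig = (2; —)
  P = {1,5}:  v_{1} + v_{5} = v_{4}  →  sig = (2; 1)
  P = {4,6}:  v_{4} + v_{6} = v_{1}  →  sig = (2; 1)
  P = {1,2,3}:  v_{1} + v_{2} + v_{3} = v_{5}  →  sig = (3; 1)
  P = {2,3,4}:  v_{2} + v_{3} + v_{4} = 2·v_{5}  →  sig = (3; 2)

Signatures (|P|; sorted positive RHS coefficients), sorted:
[(2; —), (2; 1), (2; 1), (3; 1), (3; 2)]


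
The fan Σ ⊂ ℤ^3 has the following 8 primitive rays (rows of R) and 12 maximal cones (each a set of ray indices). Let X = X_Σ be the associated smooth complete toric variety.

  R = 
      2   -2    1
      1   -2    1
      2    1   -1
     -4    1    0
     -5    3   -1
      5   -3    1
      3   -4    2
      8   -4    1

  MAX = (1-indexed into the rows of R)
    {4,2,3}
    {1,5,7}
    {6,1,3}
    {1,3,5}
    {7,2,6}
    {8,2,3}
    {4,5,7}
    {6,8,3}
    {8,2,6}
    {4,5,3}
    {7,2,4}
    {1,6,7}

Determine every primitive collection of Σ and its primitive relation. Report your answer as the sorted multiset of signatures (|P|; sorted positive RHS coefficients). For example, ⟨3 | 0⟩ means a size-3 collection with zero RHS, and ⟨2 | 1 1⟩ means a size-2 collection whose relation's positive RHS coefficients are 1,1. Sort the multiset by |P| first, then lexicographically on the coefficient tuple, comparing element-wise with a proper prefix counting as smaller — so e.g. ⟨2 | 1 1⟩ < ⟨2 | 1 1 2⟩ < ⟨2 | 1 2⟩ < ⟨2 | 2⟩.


The 11 primitive collections of Σ (r=8, n=3):

  {5,6}:  v_{5} + v_{6} = 0 ; sig = ⟨2 | 0⟩
  {1,2}:  v_{1} + v_{2} = v_{7} ; sig = ⟨2 | 1⟩
  {2,5}:  v_{2} + v_{5} = v_{4} ; sig = ⟨2 | 1⟩
  {3,7}:  v_{3} + v_{7} = v_{6} ; sig = ⟨2 | 1⟩
  {4,6}:  v_{4} + v_{6} = v_{2} ; sig = ⟨2 | 1⟩
  {1,4}:  v_{1} + v_{4} = v_{5} + v_{7} ; sig = ⟨2 | 1 1⟩
  {5,8}:  v_{5} + v_{8} = v_{2} + v_{3} ; sig = ⟨2 | 1 1⟩
  {4,8}:  v_{4} + v_{8} = 2·v_{2} + v_{3} ; sig = ⟨2 | 1 2⟩
  {7,8}:  v_{7} + v_{8} = v_{2} + 2·v_{6} ; sig = ⟨2 | 1 2⟩
  {1,8}:  v_{1} + v_{8} = 2·v_{6} ; sig = ⟨2 | 2⟩
  {2,3,6}:  v_{2} + v_{3} + v_{6} = v_{8} ; sig = ⟨3 | 1⟩

Hence PRS(X_Σ) =
    |P|=2: 10 collections, coeffs (), (1), (1), (1), (1), (1,1), (1,1), (1,2), (1,2), (2)
    |P|=3: 1 collection, coeffs (1)


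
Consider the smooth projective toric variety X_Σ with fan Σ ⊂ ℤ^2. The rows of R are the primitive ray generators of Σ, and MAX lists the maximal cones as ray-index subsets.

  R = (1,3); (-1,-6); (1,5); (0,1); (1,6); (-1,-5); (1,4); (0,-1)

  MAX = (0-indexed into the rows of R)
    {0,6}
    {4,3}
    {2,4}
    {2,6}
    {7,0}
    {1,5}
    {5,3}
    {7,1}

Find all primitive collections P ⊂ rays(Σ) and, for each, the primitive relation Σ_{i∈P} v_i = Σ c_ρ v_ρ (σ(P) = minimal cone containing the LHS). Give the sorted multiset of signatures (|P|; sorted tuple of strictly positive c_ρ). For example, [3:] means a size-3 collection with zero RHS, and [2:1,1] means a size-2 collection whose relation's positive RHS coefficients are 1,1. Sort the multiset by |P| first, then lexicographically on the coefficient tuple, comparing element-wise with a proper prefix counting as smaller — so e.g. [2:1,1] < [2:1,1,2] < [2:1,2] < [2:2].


|primitive collections| = 20. Relations:

  • {1,4}:  v_{1} + v_{4} = 0 — sig = [2:]
  • {2,5}:  v_{2} + v_{5} = 0 — sig = [2:]
  • {3,7}:  v_{3} + v_{7} = 0 — sig = [2:]
  • {0,3}:  v_{0} + v_{3} = v_{6} — sig = [2:1]
  • {1,2}:  v_{1} + v_{2} = v_{7} — sig = [2:1]
  • {1,3}:  v_{1} + v_{3} = v_{5} — sig = [2:1]
  • {2,3}:  v_{2} + v_{3} = v_{4} — sig = [2:1]
  • {2,7}:  v_{2} + v_{7} = v_{6} — sig = [2:1]
  • {3,6}:  v_{3} + v_{6} = v_{2} — sig = [2:1]
  • {4,5}:  v_{4} + v_{5} = v_{3} — sig = [2:1]
  • {4,7}:  v_{4} + v_{7} = v_{2} — sig = [2:1]
  • {5,6}:  v_{5} + v_{6} = v_{7} — sig = [2:1]
  • {5,7}:  v_{5} + v_{7} = v_{1} — sig = [2:1]
  • {6,7}:  v_{6} + v_{7} = v_{0} — sig = [2:1]
  • {0,4}:  v_{0} + v_{4} = v_{2} + v_{6} — sig = [2:1,1]
  • {0,2}:  v_{0} + v_{2} = 2·v_{6} — sig = [2:2]
  • {0,5}:  v_{0} + v_{5} = 2·v_{7} — sig = [2:2]
  • {1,6}:  v_{1} + v_{6} = 2·v_{7} — sig = [2:2]
  • {4,6}:  v_{4} + v_{6} = 2·v_{2} — sig = [2:2]
  • {0,1}:  v_{0} + v_{1} = 3·v_{7} — sig = [2:3]

Hence PRS(X_Σ) =
    [2:]
    [2:]
    [2:]
    [2:1]
    [2:1]
    [2:1]
    [2:1]
    [2:1]
    [2:1]
    [2:1]
    [2:1]
    [2:1]
    [2:1]
    [2:1]
    [2:1,1]
    [2:2]
    [2:2]
    [2:2]
    [2:2]
    [2:3]


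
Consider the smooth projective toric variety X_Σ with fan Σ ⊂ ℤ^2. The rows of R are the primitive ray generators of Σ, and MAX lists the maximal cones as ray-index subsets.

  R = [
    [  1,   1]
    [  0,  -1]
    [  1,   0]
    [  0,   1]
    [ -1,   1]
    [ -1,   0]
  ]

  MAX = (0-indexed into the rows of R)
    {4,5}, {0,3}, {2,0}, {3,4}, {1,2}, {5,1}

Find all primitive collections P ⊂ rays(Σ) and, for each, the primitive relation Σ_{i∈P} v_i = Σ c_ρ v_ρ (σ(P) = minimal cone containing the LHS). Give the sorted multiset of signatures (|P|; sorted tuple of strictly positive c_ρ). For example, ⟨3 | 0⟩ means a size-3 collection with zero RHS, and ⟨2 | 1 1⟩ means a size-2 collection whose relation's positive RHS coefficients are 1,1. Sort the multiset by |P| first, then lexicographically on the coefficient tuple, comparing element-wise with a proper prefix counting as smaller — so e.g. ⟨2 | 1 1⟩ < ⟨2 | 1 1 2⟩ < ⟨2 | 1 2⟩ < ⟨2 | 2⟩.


9 minimal non-faces of Δ(Σ) (on 6 rays):

  P = {1,3}:  v_{1} + v_{3} = 0 ; sig = ⟨2 | 0⟩
  P = {2,5}:  v_{2} + v_{5} = 0 ; sig = ⟨2 | 0⟩
  P = {0,1}:  v_{0} + v_{1} = v_{2} ; sig = ⟨2 | 1⟩
  P = {0,5}:  v_{0} + v_{5} = v_{3} ; sig = ⟨2 | 1⟩
  P = {1,4}:  v_{1} + v_{4} = v_{5} ; sig = ⟨2 | 1⟩
  P = {2,3}:  v_{2} + v_{3} = v_{0} ; sig = ⟨2 | 1⟩
  P = {2,4}:  v_{2} + v_{4} = v_{3} ; sig = ⟨2 | 1⟩
  P = {3,5}:  v_{3} + v_{5} = v_{4} ; sig = ⟨2 | 1⟩
  P = {0,4}:  v_{0} + v_{4} = 2·v_{3} ; sig = ⟨2 | 2⟩

Sorted signature multiset PRS(X):
[⟨2 | 0⟩, ⟨2 | 0⟩, ⟨2 | 1⟩, ⟨2 | 1⟩, ⟨2 | 1⟩, ⟨2 | 1⟩, ⟨2 | 1⟩, ⟨2 | 1⟩, ⟨2 | 2⟩]


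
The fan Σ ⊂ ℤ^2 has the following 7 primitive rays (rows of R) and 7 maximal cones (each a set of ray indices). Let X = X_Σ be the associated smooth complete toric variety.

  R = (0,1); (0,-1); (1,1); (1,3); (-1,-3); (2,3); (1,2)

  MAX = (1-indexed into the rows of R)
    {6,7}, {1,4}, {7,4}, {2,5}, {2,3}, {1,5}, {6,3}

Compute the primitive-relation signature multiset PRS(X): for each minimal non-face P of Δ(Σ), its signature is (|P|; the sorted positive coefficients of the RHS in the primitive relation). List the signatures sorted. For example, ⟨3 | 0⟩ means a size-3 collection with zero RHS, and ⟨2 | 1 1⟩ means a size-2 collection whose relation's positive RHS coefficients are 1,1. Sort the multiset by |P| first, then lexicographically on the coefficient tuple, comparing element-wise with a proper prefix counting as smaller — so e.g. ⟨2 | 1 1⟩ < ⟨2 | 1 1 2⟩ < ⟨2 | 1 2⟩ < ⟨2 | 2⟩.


14 minimal non-faces of Δ(Σ) (on 7 rays):

  {1,2}:  v_{1} + v_{2} = 0 — sig = ⟨2 | 0⟩
  {4,5}:  v_{4} + v_{5} = 0 — sig = ⟨2 | 0⟩
  {1,3}:  v_{1} + v_{3} = v_{7} — sig = ⟨2 | 1⟩
  {1,7}:  v_{1} + v_{7} = v_{4} — sig = ⟨2 | 1⟩
  {2,4}:  v_{2} + v_{4} = v_{7} — sig = ⟨2 | 1⟩
  {2,7}:  v_{2} + v_{7} = v_{3} — sig = ⟨2 | 1⟩
  {3,7}:  v_{3} + v_{7} = v_{6} — sig = ⟨2 | 1⟩
  {5,7}:  v_{5} + v_{7} = v_{2} — sig = ⟨2 | 1⟩
  {5,6}:  v_{5} + v_{6} = v_{2} + v_{3} — sig = ⟨2 | 1 1⟩
  {1,6}:  v_{1} + v_{6} = 2·v_{7} — sig = ⟨2 | 2⟩
  {2,6}:  v_{2} + v_{6} = 2·v_{3} — sig = ⟨2 | 2⟩
  {3,4}:  v_{3} + v_{4} = 2·v_{7} — sig = ⟨2 | 2⟩
  {3,5}:  v_{3} + v_{5} = 2·v_{2} — sig = ⟨2 | 2⟩
  {4,6}:  v_{4} + v_{6} = 3·v_{7} — sig = ⟨2 | 3⟩

Signatures (|P|; sorted positive RHS coefficients), sorted:
    |P|=2: 14 collections, coeffs (), (), (1), (1), (1), (1), (1), (1), (1,1), (2), (2), (2), (2), (3)


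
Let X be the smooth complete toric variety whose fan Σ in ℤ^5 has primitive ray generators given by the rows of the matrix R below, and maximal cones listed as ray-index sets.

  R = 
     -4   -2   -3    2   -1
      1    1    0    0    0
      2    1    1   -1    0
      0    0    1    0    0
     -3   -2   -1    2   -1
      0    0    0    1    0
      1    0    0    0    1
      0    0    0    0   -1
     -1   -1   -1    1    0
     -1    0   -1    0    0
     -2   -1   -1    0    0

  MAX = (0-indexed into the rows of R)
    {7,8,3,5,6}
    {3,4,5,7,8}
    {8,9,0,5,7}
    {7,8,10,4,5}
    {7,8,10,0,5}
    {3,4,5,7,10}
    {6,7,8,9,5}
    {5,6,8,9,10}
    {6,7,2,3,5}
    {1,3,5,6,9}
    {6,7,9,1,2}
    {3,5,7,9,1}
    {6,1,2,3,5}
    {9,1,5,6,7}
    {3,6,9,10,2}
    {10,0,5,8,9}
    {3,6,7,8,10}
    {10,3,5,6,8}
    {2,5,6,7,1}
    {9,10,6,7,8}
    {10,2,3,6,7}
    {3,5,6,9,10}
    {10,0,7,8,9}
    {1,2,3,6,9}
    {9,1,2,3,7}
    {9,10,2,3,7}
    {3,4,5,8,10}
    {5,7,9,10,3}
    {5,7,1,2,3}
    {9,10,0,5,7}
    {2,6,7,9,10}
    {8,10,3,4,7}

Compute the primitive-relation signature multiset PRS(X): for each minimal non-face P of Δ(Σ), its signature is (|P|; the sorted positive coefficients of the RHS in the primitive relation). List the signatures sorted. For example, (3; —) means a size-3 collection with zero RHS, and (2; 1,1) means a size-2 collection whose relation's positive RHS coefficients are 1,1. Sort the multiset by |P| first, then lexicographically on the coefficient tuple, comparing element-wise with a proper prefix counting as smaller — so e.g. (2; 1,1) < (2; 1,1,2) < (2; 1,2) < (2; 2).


Δ(Σ) — 11 vertices, 20 min non-faces:

  {1,10}:  v_{1} + v_{10} = v_{9}  ⟹  sig = (2; 1)
  {2,8}:  v_{2} + v_{8} = v_{6} + v_{7}  ⟹  sig = (2; 1,1)
  {0,2}:  v_{0} + v_{2} = v_{7} + v_{8} + v_{9}  ⟹  sig = (2; 1,1,1)
  {2,4}:  v_{2} + v_{4} = v_{3} + v_{7} + v_{8}  ⟹  sig = (2; 1,1,1)
  {1,8}:  v_{1} + v_{8} = v_{5} + v_{6} + v_{7} + v_{9}  ⟹  sig = (2; 1,1,1,1)
  {0,1}:  v_{0} + v_{1} = v_{5} + v_{7} + v_{8} + 2·v_{9}  ⟹  sig = (2; 1,1,1,2)
  {1,4}:  v_{1} + v_{4} = 2·v_{5} + v_{7} + v_{10}  ⟹  sig = (2; 1,1,2)
  {0,6}:  v_{0} + v_{6} = 2·v_{8} + v_{9}  ⟹  sig = (2; 1,2)
  {4,6}:  v_{4} + v_{6} = v_{3} + 2·v_{8}  ⟹  sig = (2; 1,2)
  {0,3}:  v_{0} + v_{3} = 2·v_{5} + v_{7} + 2·v_{10}  ⟹  sig = (2; 1,2,2)
  {4,9}:  v_{4} + v_{9} = 2·v_{5} + v_{7} + 2·v_{10}  ⟹  sig = (2; 1,2,2)
  {0,4}:  v_{0} + v_{4} = 3·v_{5} + 2·v_{7} + v_{8} + 3·v_{10}  ⟹  sig = (2; 1,2,3,3)
  {2,5,10}:  v_{2} + v_{5} + v_{10} = 0  ⟹  sig = (3; —)
  {2,5,9}:  v_{2} + v_{5} + v_{9} = v_{1}  ⟹  sig = (3; 1)
  {3,8,9}:  v_{3} + v_{8} + v_{9} = v_{5} + v_{10}  ⟹  sig = (3; 1,1)
  {3,6,7,9}:  v_{3} + v_{6} + v_{7} + v_{9} = 0  ⟹  sig = (4; —)
  {5,6,7,10}:  v_{5} + v_{6} + v_{7} + v_{10} = v_{8}  ⟹  sig = (4; 1)
  {1,3,6,7}:  v_{1} + v_{3} + v_{6} + v_{7} = v_{2} + v_{5}  ⟹  sig = (4; 1,1)
  {3,5,7,8,10}:  v_{3} + v_{5} + v_{7} + v_{8} + v_{10} = v_{4}  ⟹  sig = (5; 1)
  {5,7,8,9,10}:  v_{5} + v_{7} + v_{8} + v_{9} + v_{10} = v_{0}  ⟹  sig = (5; 1)

Sorted signature multiset PRS(X):
{ (2; 1),  (2; 1,1),  (2; 1,1,1) ×2,  (2; 1,1,1,1),  (2; 1,1,1,2),  (2; 1,1,2),  (2; 1,2) ×2,  (2; 1,2,2) ×2,  (2; 1,2,3,3),  (3; —),  (3; 1),  (3; 1,1),  (4; —),  (4; 1),  (4; 1,1),  (5; 1) ×2 }


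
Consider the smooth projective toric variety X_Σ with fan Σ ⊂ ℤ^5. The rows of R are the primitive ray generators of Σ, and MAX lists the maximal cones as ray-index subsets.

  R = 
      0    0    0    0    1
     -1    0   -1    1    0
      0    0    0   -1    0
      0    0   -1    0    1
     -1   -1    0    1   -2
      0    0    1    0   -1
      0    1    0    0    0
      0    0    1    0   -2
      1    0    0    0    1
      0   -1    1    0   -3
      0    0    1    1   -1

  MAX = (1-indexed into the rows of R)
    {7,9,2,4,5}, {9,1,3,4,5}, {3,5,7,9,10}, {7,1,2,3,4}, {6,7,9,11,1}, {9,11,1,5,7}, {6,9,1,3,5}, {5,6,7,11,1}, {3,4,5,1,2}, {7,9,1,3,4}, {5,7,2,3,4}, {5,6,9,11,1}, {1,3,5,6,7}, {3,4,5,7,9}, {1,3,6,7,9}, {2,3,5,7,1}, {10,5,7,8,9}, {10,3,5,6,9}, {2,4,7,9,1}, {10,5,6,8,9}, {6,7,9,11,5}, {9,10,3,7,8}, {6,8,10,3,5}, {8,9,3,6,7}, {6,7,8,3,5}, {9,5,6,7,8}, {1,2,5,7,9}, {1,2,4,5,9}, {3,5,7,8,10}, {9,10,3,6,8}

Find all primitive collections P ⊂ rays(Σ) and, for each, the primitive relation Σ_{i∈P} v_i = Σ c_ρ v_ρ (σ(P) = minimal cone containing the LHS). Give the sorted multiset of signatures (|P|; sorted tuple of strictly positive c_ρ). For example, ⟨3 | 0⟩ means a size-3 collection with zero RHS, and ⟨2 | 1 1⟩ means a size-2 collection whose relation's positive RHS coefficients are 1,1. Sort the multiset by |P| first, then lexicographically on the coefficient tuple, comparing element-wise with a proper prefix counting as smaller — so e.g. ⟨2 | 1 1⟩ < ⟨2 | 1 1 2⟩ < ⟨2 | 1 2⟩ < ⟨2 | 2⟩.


Δ(Σ) — 11 vertices, 20 min non-faces:

  P = {4,6}:  v_{4} + v_{6} = 0  ⇒ sig = ⟨2 | 0⟩
  P = {1,8}:  v_{1} + v_{8} = v_{6}  ⇒ sig = ⟨2 | 1⟩
  P = {3,11}:  v_{3} + v_{11} = v_{6}  ⇒ sig = ⟨2 | 1⟩
  P = {2,8}:  v_{2} + v_{8} = v_{5} + v_{7}  ⇒ sig = ⟨2 | 1 1⟩
  P = {2,6}:  v_{2} + v_{6} = v_{1} + v_{5} + v_{7}  ⇒ sig = ⟨2 | 1 1 1⟩
  P = {1,10}:  v_{1} + v_{10} = v_{3} + v_{5} + v_{6} + v_{9}  ⇒ sig = ⟨2 | 1 1 1 1⟩
  P = {4,8}:  v_{4} + v_{8} = v_{3} + v_{5} + v_{7} + v_{9}  ⇒ sig = ⟨2 | 1 1 1 1⟩
  P = {4,11}:  v_{4} + v_{11} = v_{1} + v_{5} + v_{7} + v_{9}  ⇒ sig = ⟨2 | 1 1 1 1⟩
  P = {10,11}:  v_{10} + v_{11} = v_{5} + v_{6} + v_{8} + v_{9}  ⇒ sig = ⟨2 | 1 1 1 1⟩
  P = {2,10}:  v_{2} + v_{10} = v_{3} + 2·v_{5} + v_{7} + v_{9}  ⇒ sig = ⟨2 | 1 1 1 2⟩
  P = {8,11}:  v_{8} + v_{11} = v_{5} + 2·v_{6} + v_{7} + v_{9}  ⇒ sig = ⟨2 | 1 1 1 2⟩
  P = {2,11}:  v_{2} + v_{11} = 2·v_{1} + 2·v_{5} + 2·v_{7} + v_{9}  ⇒ sig = ⟨2 | 1 2 2 2⟩
  P = {4,10}:  v_{4} + v_{10} = 2·v_{3} + 2·v_{5} + v_{7} + 2·v_{9}  ⇒ sig = ⟨2 | 1 2 2 2⟩
  P = {2,3,9}:  v_{2} + v_{3} + v_{9} = v_{4}  ⇒ sig = ⟨3 | 1⟩
  P = {6,7,10}:  v_{6} + v_{7} + v_{10} = 2·v_{8}  ⇒ sig = ⟨3 | 2⟩
  P = {1,4,5,7}:  v_{1} + v_{4} + v_{5} + v_{7} = v_{2}  ⇒ sig = ⟨4 | 1⟩
  P = {3,5,8,9}:  v_{3} + v_{5} + v_{8} + v_{9} = v_{10}  ⇒ sig = ⟨4 | 1⟩
  P = {1,3,5,7,9}:  v_{1} + v_{3} + v_{5} + v_{7} + v_{9} = 0  ⇒ sig = ⟨5 | 0⟩
  P = {1,5,6,7,9}:  v_{1} + v_{5} + v_{6} + v_{7} + v_{9} = v_{11}  ⇒ sig = ⟨5 | 1⟩
  P = {3,5,6,7,9}:  v_{3} + v_{5} + v_{6} + v_{7} + v_{9} = v_{8}  ⇒ sig = ⟨5 | 1⟩

Signatures (|P|; sorted positive RHS coefficients), sorted:
    ⟨2 | 0⟩
    ⟨2 | 1⟩
    ⟨2 | 1⟩
    ⟨2 | 1 1⟩
    ⟨2 | 1 1 1⟩
    ⟨2 | 1 1 1 1⟩
    ⟨2 | 1 1 1 1⟩
    ⟨2 | 1 1 1 1⟩
    ⟨2 | 1 1 1 1⟩
    ⟨2 | 1 1 1 2⟩
    ⟨2 | 1 1 1 2⟩
    ⟨2 | 1 2 2 2⟩
    ⟨2 | 1 2 2 2⟩
    ⟨3 | 1⟩
    ⟨3 | 2⟩
    ⟨4 | 1⟩
    ⟨4 | 1⟩
    ⟨5 | 0⟩
    ⟨5 | 1⟩
    ⟨5 | 1⟩


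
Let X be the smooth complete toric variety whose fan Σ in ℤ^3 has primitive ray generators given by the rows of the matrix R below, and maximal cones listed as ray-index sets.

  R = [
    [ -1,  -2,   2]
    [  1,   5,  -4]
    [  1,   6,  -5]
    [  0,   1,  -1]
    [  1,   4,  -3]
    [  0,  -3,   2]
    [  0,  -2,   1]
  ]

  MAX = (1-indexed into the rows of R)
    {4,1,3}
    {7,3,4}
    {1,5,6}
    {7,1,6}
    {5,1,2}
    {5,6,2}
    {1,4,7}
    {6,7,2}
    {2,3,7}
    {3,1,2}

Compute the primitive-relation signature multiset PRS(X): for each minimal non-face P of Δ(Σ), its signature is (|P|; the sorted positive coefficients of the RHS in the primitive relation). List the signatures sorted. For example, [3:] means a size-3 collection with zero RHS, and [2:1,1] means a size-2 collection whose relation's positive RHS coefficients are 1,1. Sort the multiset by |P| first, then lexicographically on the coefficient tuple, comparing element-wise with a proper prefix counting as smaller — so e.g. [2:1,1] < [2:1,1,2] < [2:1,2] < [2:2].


9 minimal non-faces of Δ(Σ) (on 7 rays):

  P = {2,4}:  v_{2} + v_{4} = v_{3}  ⇒ sig = [2:1]
  P = {4,5}:  v_{4} + v_{5} = v_{2}  ⇒ sig = [2:1]
  P = {4,6}:  v_{4} + v_{6} = v_{7}  ⇒ sig = [2:1]
  P = {3,6}:  v_{3} + v_{6} = v_{2} + v_{7}  ⇒ sig = [2:1,1]
  P = {5,7}:  v_{5} + v_{7} = v_{2} + v_{6}  ⇒ sig = [2:1,1]
  P = {3,5}:  v_{3} + v_{5} = 2·v_{2}  ⇒ sig = [2:2]
  P = {1,2,6}:  v_{1} + v_{2} + v_{6} = 0  ⇒ sig = [3:]
  P = {1,2,7}:  v_{1} + v_{2} + v_{7} = v_{4}  ⇒ sig = [3:1]
  P = {1,3,7}:  v_{1} + v_{3} + v_{7} = 2·v_{4}  ⇒ sig = [3:2]

so the primitive-relation signature multiset is
[[2:1], [2:1], [2:1], [2:1,1], [2:1,1], [2:2], [3:], [3:1], [3:2]]


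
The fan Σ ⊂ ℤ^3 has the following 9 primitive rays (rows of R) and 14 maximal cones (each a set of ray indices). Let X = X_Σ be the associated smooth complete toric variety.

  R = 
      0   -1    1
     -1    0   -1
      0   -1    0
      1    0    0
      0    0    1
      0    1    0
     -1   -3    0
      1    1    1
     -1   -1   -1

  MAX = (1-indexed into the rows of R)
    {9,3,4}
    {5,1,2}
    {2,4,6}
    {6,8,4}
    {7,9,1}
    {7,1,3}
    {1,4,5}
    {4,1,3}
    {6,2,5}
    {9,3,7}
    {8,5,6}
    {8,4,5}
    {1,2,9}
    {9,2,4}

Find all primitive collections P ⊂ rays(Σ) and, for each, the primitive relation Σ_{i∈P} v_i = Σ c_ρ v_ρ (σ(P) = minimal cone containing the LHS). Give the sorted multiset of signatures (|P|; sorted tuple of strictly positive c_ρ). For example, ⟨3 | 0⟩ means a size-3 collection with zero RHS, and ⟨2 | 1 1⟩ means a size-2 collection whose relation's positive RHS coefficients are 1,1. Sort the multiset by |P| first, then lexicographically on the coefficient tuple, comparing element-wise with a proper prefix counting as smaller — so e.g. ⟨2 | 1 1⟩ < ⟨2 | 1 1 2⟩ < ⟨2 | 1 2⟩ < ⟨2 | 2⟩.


Δ(Σ) — 9 vertices, 20 min non-faces:

  P={3,6}:  v_{3} + v_{6} = 0  ⇒ sig = ⟨2 | 0⟩
  P={8,9}:  v_{8} + v_{9} = 0  ⇒ sig = ⟨2 | 0⟩
  P={1,6}:  v_{1} + v_{6} = v_{5}  ⇒ sig = ⟨2 | 1⟩
  P={2,3}:  v_{2} + v_{3} = v_{9}  ⇒ sig = ⟨2 | 1⟩
  P={2,8}:  v_{2} + v_{8} = v_{6}  ⇒ sig = ⟨2 | 1⟩
  P={3,5}:  v_{3} + v_{5} = v_{1}  ⇒ sig = ⟨2 | 1⟩
  P={6,9}:  v_{6} + v_{9} = v_{2}  ⇒ sig = ⟨2 | 1⟩
  P={3,8}:  v_{3} + v_{8} = v_{4} + v_{5}  ⇒ sig = ⟨2 | 1 1⟩
  P={5,9}:  v_{5} + v_{9} = v_{1} + v_{2}  ⇒ sig = ⟨2 | 1 1⟩
  P={6,7}:  v_{6} + v_{7} = v_{1} + v_{9}  ⇒ sig = ⟨2 | 1 1⟩
  P={7,8}:  v_{7} + v_{8} = v_{1} + v_{3}  ⇒ sig = ⟨2 | 1 1⟩
  P={1,8}:  v_{1} + v_{8} = v_{4} + 2·v_{5}  ⇒ sig = ⟨2 | 1 2⟩
  P={2,7}:  v_{2} + v_{7} = v_{1} + 2·v_{9}  ⇒ sig = ⟨2 | 1 2⟩
  P={5,7}:  v_{5} + v_{7} = 2·v_{1} + v_{9}  ⇒ sig = ⟨2 | 1 2⟩
  P={4,7}:  v_{4} + v_{7} = 3·v_{3}  ⇒ sig = ⟨2 | 3⟩
  P={2,4,5}:  v_{2} + v_{4} + v_{5} = 0  ⇒ sig = ⟨3 | 0⟩
  P={1,2,4}:  v_{1} + v_{2} + v_{4} = v_{3}  ⇒ sig = ⟨3 | 1⟩
  P={1,3,9}:  v_{1} + v_{3} + v_{9} = v_{7}  ⇒ sig = ⟨3 | 1⟩
  P={4,5,6}:  v_{4} + v_{5} + v_{6} = v_{8}  ⇒ sig = ⟨3 | 1⟩
  P={1,4,9}:  v_{1} + v_{4} + v_{9} = 2·v_{3}  ⇒ sig = ⟨3 | 2⟩

Hence PRS(X_Σ) =
    ⟨2 | 0⟩
    ⟨2 | 0⟩
    ⟨2 | 1⟩
    ⟨2 | 1⟩
    ⟨2 | 1⟩
    ⟨2 | 1⟩
    ⟨2 | 1⟩
    ⟨2 | 1 1⟩
    ⟨2 | 1 1⟩
    ⟨2 | 1 1⟩
    ⟨2 | 1 1⟩
    ⟨2 | 1 2⟩
    ⟨2 | 1 2⟩
    ⟨2 | 1 2⟩
    ⟨2 | 3⟩
    ⟨3 | 0⟩
    ⟨3 | 1⟩
    ⟨3 | 1⟩
    ⟨3 | 1⟩
    ⟨3 | 2⟩


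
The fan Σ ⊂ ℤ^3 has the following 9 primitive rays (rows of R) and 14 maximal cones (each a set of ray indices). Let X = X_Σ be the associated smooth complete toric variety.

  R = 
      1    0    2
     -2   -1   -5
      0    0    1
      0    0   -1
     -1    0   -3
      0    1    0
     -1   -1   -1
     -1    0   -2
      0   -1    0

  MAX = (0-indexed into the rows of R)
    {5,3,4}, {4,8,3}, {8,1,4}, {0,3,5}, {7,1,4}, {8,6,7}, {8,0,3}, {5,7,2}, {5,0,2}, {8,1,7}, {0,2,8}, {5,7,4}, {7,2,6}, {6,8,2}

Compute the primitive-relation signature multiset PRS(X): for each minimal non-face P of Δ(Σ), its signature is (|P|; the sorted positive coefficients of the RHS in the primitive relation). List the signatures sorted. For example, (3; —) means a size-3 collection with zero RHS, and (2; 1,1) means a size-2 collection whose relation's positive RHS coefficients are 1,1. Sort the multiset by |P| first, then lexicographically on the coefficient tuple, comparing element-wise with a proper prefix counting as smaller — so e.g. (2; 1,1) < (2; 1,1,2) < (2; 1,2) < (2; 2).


Primitive collections (17):

  {0,7}:  v_{0} + v_{7} = 0  so sig = (2; —)
  {2,3}:  v_{2} + v_{3} = 0  so sig = (2; —)
  {5,8}:  v_{5} + v_{8} = 0  so sig = (2; —)
  {0,4}:  v_{0} + v_{4} = v_{3}  so sig = (2; 1)
  {2,4}:  v_{2} + v_{4} = v_{7}  so sig = (2; 1)
  {3,7}:  v_{3} + v_{7} = v_{4}  so sig = (2; 1)
  {0,1}:  v_{0} + v_{1} = v_{4} + v_{8}  so sig = (2; 1,1)
  {0,6}:  v_{0} + v_{6} = v_{2} + v_{8}  so sig = (2; 1,1)
  {1,5}:  v_{1} + v_{5} = v_{4} + v_{7}  so sig = (2; 1,1)
  {3,6}:  v_{3} + v_{6} = v_{7} + v_{8}  so sig = (2; 1,1)
  {5,6}:  v_{5} + v_{6} = v_{2} + v_{7}  so sig = (2; 1,1)
  {1,2}:  v_{1} + v_{2} = 2·v_{7} + v_{8}  so sig = (2; 1,2)
  {1,3}:  v_{1} + v_{3} = 2·v_{4} + v_{8}  so sig = (2; 1,2)
  {4,6}:  v_{4} + v_{6} = 2·v_{7} + v_{8}  so sig = (2; 1,2)
  {1,6}:  v_{1} + v_{6} = 3·v_{7} + 2·v_{8}  so sig = (2; 2,3)
  {2,7,8}:  v_{2} + v_{7} + v_{8} = v_{6}  so sig = (3; 1)
  {4,7,8}:  v_{4} + v_{7} + v_{8} = v_{1}  so sig = (3; 1)

so the primitive-relation signature multiset is
    |P|=2: 15 collections, coeffs (), (), (), (1), (1), (1), (1,1), (1,1), (1,1), (1,1), (1,1), (1,2), (1,2), (1,2), (2,3)
    |P|=3: 2 collections, coeffs (1), (1)


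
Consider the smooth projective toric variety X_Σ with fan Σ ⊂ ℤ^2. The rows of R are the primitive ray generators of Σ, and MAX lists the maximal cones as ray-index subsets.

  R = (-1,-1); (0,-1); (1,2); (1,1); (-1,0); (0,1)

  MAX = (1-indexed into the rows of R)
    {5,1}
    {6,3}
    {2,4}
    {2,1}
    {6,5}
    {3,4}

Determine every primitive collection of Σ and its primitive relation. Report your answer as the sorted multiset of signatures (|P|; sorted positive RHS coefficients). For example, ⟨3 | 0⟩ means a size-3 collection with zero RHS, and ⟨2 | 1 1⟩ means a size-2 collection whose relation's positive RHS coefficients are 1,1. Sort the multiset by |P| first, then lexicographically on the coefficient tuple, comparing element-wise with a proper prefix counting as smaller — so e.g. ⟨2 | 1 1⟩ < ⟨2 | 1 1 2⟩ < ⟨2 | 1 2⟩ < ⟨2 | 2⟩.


Σ has 9 primitive collections:

  {1,4}:  v_{1} + v_{4} = 0 — sig = ⟨2 | 0⟩
  {2,6}:  v_{2} + v_{6} = 0 — sig = ⟨2 | 0⟩
  {1,3}:  v_{1} + v_{3} = v_{6} — sig = ⟨2 | 1⟩
  {1,6}:  v_{1} + v_{6} = v_{5} — sig = ⟨2 | 1⟩
  {2,3}:  v_{2} + v_{3} = v_{4} — sig = ⟨2 | 1⟩
  {2,5}:  v_{2} + v_{5} = v_{1} — sig = ⟨2 | 1⟩
  {4,5}:  v_{4} + v_{5} = v_{6} — sig = ⟨2 | 1⟩
  {4,6}:  v_{4} + v_{6} = v_{3} — sig = ⟨2 | 1⟩
  {3,5}:  v_{3} + v_{5} = 2·v_{6} — sig = ⟨2 | 2⟩

Hence PRS(X_Σ) =
    ⟨2 | 0⟩
    ⟨2 | 0⟩
    ⟨2 | 1⟩
    ⟨2 | 1⟩
    ⟨2 | 1⟩
    ⟨2 | 1⟩
    ⟨2 | 1⟩
    ⟨2 | 1⟩
    ⟨2 | 2⟩


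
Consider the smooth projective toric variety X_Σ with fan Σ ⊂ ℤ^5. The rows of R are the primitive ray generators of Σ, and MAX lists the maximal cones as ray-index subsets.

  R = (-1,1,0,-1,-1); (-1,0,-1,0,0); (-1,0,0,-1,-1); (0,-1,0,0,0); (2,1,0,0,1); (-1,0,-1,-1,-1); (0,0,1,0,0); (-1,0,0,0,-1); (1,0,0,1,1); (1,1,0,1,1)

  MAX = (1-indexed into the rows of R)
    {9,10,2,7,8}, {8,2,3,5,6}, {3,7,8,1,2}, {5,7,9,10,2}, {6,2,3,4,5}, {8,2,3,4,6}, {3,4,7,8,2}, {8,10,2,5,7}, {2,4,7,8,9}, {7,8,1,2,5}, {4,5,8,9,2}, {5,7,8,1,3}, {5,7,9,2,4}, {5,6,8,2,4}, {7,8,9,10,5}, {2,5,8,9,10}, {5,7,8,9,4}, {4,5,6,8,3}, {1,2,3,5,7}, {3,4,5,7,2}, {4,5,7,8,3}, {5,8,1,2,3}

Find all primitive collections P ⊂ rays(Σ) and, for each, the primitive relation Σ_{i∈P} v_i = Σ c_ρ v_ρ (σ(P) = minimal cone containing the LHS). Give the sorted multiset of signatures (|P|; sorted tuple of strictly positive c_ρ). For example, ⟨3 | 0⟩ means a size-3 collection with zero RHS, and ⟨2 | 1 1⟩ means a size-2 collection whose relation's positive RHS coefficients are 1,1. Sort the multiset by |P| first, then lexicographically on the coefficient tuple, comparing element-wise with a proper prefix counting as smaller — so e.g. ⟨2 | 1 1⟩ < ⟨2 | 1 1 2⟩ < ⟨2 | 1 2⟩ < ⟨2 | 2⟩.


Δ(Σ) — 10 vertices, 14 min non-faces:

  {3,9}:  v_{3} + v_{9} = 0  ⟹  sig = ⟨2 | 0⟩
  {1,4}:  v_{1} + v_{4} = v_{3}  ⟹  sig = ⟨2 | 1⟩
  {4,10}:  v_{4} + v_{10} = v_{9}  ⟹  sig = ⟨2 | 1⟩
  {6,7}:  v_{6} + v_{7} = v_{3}  ⟹  sig = ⟨2 | 1⟩
  {6,10}:  v_{6} + v_{10} = v_{2} + v_{5} + v_{8}  ⟹  sig = ⟨2 | 1 1 1⟩
  {1,9}:  v_{1} + v_{9} = v_{2} + v_{5} + v_{7} + v_{8}  ⟹  sig = ⟨2 | 1 1 1 1⟩
  {3,10}:  v_{3} + v_{10} = v_{2} + v_{5} + v_{7} + v_{8}  ⟹  sig = ⟨2 | 1 1 1 1⟩
  {6,9}:  v_{6} + v_{9} = v_{2} + v_{4} + v_{5} + v_{8}  ⟹  sig = ⟨2 | 1 1 1 1⟩
  {1,6}:  v_{1} + v_{6} = v_{2} + 2·v_{3} + v_{5} + v_{8}  ⟹  sig = ⟨2 | 1 1 1 2⟩
  {1,10}:  v_{1} + v_{10} = 2·v_{2} + 2·v_{5} + 2·v_{7} + 2·v_{8}  ⟹  sig = ⟨2 | 2 2 2 2⟩
  {2,4,5,7,8}:  v_{2} + v_{4} + v_{5} + v_{7} + v_{8} = 0  ⟹  sig = ⟨5 | 0⟩
  {2,3,4,5,8}:  v_{2} + v_{3} + v_{4} + v_{5} + v_{8} = v_{6}  ⟹  sig = ⟨5 | 1⟩
  {2,3,5,7,8}:  v_{2} + v_{3} + v_{5} + v_{7} + v_{8} = v_{1}  ⟹  sig = ⟨5 | 1⟩
  {2,5,7,8,9}:  v_{2} + v_{5} + v_{7} + v_{8} + v_{9} = v_{10}  ⟹  sig = ⟨5 | 1⟩

Sorted signature multiset PRS(X):
[⟨2 | 0⟩, ⟨2 | 1⟩, ⟨2 | 1⟩, ⟨2 | 1⟩, ⟨2 | 1 1 1⟩, ⟨2 | 1 1 1 1⟩, ⟨2 | 1 1 1 1⟩, ⟨2 | 1 1 1 1⟩, ⟨2 | 1 1 1 2⟩, ⟨2 | 2 2 2 2⟩, ⟨5 | 0⟩, ⟨5 | 1⟩, ⟨5 | 1⟩, ⟨5 | 1⟩]


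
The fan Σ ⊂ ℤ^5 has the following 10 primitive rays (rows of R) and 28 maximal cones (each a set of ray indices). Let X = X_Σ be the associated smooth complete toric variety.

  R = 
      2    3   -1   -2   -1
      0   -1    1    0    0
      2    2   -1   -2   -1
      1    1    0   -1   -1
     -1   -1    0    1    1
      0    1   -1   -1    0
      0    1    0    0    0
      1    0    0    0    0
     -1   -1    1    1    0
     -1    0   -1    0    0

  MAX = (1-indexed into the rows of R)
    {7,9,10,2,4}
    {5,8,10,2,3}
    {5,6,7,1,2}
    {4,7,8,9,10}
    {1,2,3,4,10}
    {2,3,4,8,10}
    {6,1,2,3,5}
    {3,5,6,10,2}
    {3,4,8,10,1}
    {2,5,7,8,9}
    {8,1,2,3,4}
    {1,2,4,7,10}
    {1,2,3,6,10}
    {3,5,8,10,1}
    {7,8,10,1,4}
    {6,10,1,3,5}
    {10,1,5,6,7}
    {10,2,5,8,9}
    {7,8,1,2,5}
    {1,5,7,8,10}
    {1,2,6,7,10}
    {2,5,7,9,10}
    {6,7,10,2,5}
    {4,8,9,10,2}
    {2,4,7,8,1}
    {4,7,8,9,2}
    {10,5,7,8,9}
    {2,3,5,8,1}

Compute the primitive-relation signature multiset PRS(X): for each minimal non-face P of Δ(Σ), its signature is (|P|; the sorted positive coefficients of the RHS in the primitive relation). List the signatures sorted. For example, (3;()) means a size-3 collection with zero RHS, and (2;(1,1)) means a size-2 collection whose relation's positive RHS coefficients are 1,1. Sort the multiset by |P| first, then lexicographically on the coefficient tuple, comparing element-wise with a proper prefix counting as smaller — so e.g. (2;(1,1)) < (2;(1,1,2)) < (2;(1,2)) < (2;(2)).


The 10 primitive collections of Σ (r=10, n=5):

  {4,5}:  v_{4} + v_{5} = 0  →  sig = (2;())
  {3,7}:  v_{3} + v_{7} = v_{1}  →  sig = (2;(1))
  {3,9}:  v_{3} + v_{9} = v_{4}  →  sig = (2;(1))
  {1,9}:  v_{1} + v_{9} = v_{4} + v_{7}  →  sig = (2;(1,1))
  {6,8}:  v_{6} + v_{8} = v_{3} + v_{5}  →  sig = (2;(1,1))
  {4,6}:  v_{4} + v_{6} = v_{1} + v_{2} + v_{10}  →  sig = (2;(1,1,1))
  {6,9}:  v_{6} + v_{9} = v_{2} + v_{7} + v_{10}  →  sig = (2;(1,1,1))
  {2,7,8,10}:  v_{2} + v_{7} + v_{8} + v_{10} = 0  →  sig = (4;())
  {1,2,5,10}:  v_{1} + v_{2} + v_{5} + v_{10} = v_{6}  →  sig = (4;(1))
  {1,2,8,10}:  v_{1} + v_{2} + v_{8} + v_{10} = v_{3}  →  sig = (4;(1))

so the primitive-relation signature multiset is
{ (2;()),  (2;(1)) ×2,  (2;(1,1)) ×2,  (2;(1,1,1)) ×2,  (4;()),  (4;(1)) ×2 }


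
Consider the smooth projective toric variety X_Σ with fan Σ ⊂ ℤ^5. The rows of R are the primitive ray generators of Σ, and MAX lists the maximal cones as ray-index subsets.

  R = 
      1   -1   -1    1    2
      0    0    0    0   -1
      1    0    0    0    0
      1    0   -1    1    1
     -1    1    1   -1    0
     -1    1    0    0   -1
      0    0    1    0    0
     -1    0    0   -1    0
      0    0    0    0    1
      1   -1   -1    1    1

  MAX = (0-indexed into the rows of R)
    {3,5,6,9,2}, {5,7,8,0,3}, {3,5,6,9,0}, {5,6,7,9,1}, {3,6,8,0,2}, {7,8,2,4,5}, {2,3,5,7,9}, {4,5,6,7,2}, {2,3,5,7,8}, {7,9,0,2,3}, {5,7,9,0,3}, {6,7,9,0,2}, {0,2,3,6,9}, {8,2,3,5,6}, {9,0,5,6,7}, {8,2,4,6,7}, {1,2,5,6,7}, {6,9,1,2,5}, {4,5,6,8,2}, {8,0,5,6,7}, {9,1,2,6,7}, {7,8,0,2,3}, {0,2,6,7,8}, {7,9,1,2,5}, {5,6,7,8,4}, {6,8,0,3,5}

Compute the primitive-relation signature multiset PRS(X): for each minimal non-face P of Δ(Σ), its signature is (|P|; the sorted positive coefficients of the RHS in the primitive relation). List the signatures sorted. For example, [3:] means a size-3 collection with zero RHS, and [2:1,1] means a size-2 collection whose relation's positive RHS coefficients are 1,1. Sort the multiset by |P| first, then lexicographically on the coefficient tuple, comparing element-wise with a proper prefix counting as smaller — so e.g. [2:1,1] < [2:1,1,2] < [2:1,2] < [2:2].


12 collections generate NE(X_Σ); each relation:

  P = {1,8}:  v_{1} + v_{8} = 0  ⟹  sig = [2:]
  P = {0,1}:  v_{0} + v_{1} = v_{9}  ⟹  sig = [2:1]
  P = {4,9}:  v_{4} + v_{9} = v_{8}  ⟹  sig = [2:1]
  P = {8,9}:  v_{8} + v_{9} = v_{0}  ⟹  sig = [2:1]
  P = {1,3}:  v_{1} + v_{3} = v_{2} + v_{5} + v_{9}  ⟹  sig = [2:1,1,1]
  P = {1,4}:  v_{1} + v_{4} = v_{2} + v_{5} + v_{6} + v_{7}  ⟹  sig = [2:1,1,1,1]
  P = {3,4}:  v_{3} + v_{4} = v_{2} + v_{5} + 2·v_{8}  ⟹  sig = [2:1,1,2]
  P = {0,4}:  v_{0} + v_{4} = 2·v_{8}  ⟹  sig = [2:2]
  P = {0,2,5}:  v_{0} + v_{2} + v_{5} = v_{3}  ⟹  sig = [3:1]
  P = {3,6,7}:  v_{3} + v_{6} + v_{7} = v_{8}  ⟹  sig = [3:1]
  P = {2,5,6,7,9}:  v_{2} + v_{5} + v_{6} + v_{7} + v_{9} = 0  ⟹  sig = [5:]
  P = {2,5,6,7,8}:  v_{2} + v_{5} + v_{6} + v_{7} + v_{8} = v_{4}  ⟹  sig = [5:1]

Sorted signature multiset PRS(X):
[[2:], [2:1], [2:1], [2:1], [2:1,1,1], [2:1,1,1,1], [2:1,1,2], [2:2], [3:1], [3:1], [5:], [5:1]]


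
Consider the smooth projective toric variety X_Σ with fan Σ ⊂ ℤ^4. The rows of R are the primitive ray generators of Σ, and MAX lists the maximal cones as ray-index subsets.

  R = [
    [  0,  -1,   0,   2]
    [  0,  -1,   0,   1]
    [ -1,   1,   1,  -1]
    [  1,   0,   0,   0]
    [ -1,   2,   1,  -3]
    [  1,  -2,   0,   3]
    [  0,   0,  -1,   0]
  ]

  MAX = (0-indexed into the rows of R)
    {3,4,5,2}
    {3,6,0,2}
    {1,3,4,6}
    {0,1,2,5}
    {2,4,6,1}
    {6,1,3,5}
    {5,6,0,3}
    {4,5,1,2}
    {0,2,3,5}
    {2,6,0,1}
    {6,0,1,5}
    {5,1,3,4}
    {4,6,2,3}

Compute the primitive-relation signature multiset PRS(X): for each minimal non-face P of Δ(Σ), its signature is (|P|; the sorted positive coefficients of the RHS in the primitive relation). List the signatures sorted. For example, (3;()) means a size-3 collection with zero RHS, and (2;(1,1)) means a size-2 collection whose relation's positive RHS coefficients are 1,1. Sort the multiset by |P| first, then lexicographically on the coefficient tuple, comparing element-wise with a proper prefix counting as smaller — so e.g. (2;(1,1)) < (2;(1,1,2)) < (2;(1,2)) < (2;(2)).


5 collections generate NE(X_Σ); each relation:

  P = {0,4}:  v_{0} + v_{4} = v_{2}  ⟹  sig = (2;(1))
  P = {4,5,6}:  v_{4} + v_{5} + v_{6} = 0  ⟹  sig = (3;())
  P = {0,1,3}:  v_{0} + v_{1} + v_{3} = v_{5}  ⟹  sig = (3;(1))
  P = {2,5,6}:  v_{2} + v_{5} + v_{6} = v_{0}  ⟹  sig = (3;(1))
  P = {1,2,3}:  v_{1} + v_{2} + v_{3} = v_{4} + v_{5}  ⟹  sig = (3;(1,1))

Signatures (|P|; sorted positive RHS coefficients), sorted:
    (2;(1))
    (3;())
    (3;(1))
    (3;(1))
    (3;(1,1))


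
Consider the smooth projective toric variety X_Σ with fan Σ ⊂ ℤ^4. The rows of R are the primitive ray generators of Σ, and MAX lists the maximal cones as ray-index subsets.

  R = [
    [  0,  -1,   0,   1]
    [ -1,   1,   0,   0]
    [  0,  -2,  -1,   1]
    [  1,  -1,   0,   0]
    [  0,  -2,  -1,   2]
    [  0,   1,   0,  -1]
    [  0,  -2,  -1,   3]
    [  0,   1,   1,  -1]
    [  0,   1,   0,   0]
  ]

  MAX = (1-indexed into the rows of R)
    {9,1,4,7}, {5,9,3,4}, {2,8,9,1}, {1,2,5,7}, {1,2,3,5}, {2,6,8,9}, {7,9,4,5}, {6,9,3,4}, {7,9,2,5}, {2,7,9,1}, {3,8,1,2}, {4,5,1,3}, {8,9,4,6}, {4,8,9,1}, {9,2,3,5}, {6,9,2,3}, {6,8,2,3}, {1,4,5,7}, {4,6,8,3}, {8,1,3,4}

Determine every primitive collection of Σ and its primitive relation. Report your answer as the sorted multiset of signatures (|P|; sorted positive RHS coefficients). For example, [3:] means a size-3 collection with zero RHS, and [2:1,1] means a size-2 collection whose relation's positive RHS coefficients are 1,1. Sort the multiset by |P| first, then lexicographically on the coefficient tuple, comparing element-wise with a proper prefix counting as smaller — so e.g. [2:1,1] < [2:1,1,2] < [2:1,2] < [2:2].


Σ has 10 primitive collections:

  P={1,6}:  v_{1} + v_{6} = 0  ⟹  sig = [2:]
  P={2,4}:  v_{2} + v_{4} = 0  ⟹  sig = [2:]
  P={5,8}:  v_{5} + v_{8} = v_{1}  ⟹  sig = [2:1]
  P={5,6}:  v_{5} + v_{6} = v_{3} + v_{9}  ⟹  sig = [2:1,1]
  P={6,7}:  v_{6} + v_{7} = v_{5} + v_{9}  ⟹  sig = [2:1,1]
  P={7,8}:  v_{7} + v_{8} = 2·v_{1} + v_{9}  ⟹  sig = [2:1,2]
  P={3,7}:  v_{3} + v_{7} = 2·v_{5}  ⟹  sig = [2:2]
  P={3,8,9}:  v_{3} + v_{8} + v_{9} = 0  ⟹  sig = [3:]
  P={1,3,9}:  v_{1} + v_{3} + v_{9} = v_{5}  ⟹  sig = [3:1]
  P={1,5,9}:  v_{1} + v_{5} + v_{9} = v_{7}  ⟹  sig = [3:1]

Sorted signature multiset PRS(X):
[[2:], [2:], [2:1], [2:1,1], [2:1,1], [2:1,2], [2:2], [3:], [3:1], [3:1]]


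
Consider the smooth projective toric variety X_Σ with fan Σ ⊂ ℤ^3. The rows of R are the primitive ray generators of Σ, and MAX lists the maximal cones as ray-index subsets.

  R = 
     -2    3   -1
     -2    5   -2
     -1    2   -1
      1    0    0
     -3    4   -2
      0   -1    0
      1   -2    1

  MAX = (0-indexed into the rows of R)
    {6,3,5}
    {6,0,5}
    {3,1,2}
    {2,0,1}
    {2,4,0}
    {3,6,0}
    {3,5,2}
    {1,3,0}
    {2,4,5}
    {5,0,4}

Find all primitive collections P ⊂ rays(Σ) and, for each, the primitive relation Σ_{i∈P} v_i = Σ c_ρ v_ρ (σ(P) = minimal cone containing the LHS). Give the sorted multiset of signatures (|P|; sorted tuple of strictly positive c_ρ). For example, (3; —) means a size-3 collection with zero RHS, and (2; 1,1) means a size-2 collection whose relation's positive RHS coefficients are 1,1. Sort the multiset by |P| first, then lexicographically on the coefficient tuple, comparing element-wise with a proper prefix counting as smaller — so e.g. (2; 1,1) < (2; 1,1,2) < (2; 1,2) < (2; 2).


The 9 primitive collections of Σ (r=7, n=3):

  {2,6}:  v_{2} + v_{6} = 0 ; sig = (2; —)
  {1,6}:  v_{1} + v_{6} = v_{0} + v_{3} ; sig = (2; 1,1)
  {4,6}:  v_{4} + v_{6} = v_{0} + v_{5} ; sig = (2; 1,1)
  {1,4}:  v_{1} + v_{4} = v_{0} + 3·v_{2} ; sig = (2; 1,3)
  {1,5}:  v_{1} + v_{5} = 2·v_{2} ; sig = (2; 2)
  {3,4}:  v_{3} + v_{4} = 2·v_{2} ; sig = (2; 2)
  {0,2,3}:  v_{0} + v_{2} + v_{3} = v_{1} ; sig = (3; 1)
  {0,2,5}:  v_{0} + v_{2} + v_{5} = v_{4} ; sig = (3; 1)
  {0,3,5}:  v_{0} + v_{3} + v_{5} = v_{2} ; sig = (3; 1)

Sorted signature multiset PRS(X):
[(2; —), (2; 1,1), (2; 1,1), (2; 1,3), (2; 2), (2; 2), (3; 1), (3; 1), (3; 1)]


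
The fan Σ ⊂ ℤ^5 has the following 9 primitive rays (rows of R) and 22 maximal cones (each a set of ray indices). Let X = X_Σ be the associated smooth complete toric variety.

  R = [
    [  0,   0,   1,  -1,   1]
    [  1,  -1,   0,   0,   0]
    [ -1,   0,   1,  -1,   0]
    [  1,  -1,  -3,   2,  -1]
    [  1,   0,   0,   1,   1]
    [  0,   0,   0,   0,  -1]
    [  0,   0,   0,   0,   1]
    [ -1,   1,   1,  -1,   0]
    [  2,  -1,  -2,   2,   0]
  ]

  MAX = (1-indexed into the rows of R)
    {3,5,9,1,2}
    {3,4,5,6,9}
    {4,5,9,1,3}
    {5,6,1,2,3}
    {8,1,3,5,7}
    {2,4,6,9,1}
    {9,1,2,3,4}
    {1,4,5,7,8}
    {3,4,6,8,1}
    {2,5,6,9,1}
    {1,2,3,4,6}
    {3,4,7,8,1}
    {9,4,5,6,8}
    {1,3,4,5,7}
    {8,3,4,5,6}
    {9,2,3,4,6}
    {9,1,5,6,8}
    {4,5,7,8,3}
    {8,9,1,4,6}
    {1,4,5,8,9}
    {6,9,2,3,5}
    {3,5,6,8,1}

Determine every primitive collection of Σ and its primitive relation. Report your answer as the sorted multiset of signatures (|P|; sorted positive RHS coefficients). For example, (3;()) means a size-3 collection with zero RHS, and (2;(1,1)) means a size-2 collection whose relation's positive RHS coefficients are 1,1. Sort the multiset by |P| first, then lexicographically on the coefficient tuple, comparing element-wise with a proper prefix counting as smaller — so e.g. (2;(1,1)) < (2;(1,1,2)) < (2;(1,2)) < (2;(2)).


9 collections generate NE(X_Σ); each relation:

  P={6,7}:  v_{6} + v_{7} = 0  so sig = (2;())
  P={2,8}:  v_{2} + v_{8} = v_{1} + v_{6}  so sig = (2;(1,1))
  P={2,7}:  v_{2} + v_{7} = v_{1} + v_{3} + v_{9}  so sig = (2;(1,1,1))
  P={7,9}:  v_{7} + v_{9} = v_{1} + v_{4} + v_{5}  so sig = (2;(1,1,1))
  P={3,8,9}:  v_{3} + v_{8} + v_{9} = 0  so sig = (3;())
  P={2,4,5}:  v_{2} + v_{4} + v_{5} = v_{3} + 2·v_{9}  so sig = (3;(1,2))
  P={1,3,6,9}:  v_{1} + v_{3} + v_{6} + v_{9} = v_{2}  so sig = (4;(1))
  P={1,4,5,6}:  v_{1} + v_{4} + v_{5} + v_{6} = v_{9}  so sig = (4;(1))
  P={1,3,4,5,8}:  v_{1} + v_{3} + v_{4} + v_{5} + v_{8} = v_{7}  so sig = (5;(1))

Signatures (|P|; sorted positive RHS coefficients), sorted:
    |P|=2: 4 collections, coeffs (), (1,1), (1,1,1), (1,1,1)
    |P|=3: 2 collections, coeffs (), (1,2)
    |P|=4: 2 collections, coeffs (1), (1)
    |P|=5: 1 collection, coeffs (1)
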